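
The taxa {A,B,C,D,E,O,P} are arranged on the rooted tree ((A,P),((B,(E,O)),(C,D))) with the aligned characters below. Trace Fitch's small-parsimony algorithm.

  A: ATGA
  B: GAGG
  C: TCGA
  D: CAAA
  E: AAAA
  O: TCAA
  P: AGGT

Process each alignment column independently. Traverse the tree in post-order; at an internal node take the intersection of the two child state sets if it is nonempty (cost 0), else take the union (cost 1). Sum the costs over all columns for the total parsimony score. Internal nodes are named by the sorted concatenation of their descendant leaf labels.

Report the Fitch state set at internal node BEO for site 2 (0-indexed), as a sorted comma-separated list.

A,G

AP@0: {A} ∩ {A} = {A} (intersection, +0)
EO@0: {A} ∪ {T} = {A,T} (union, +1)
BEO@0: {G} ∪ {A,T} = {A,G,T} (union, +1)
CD@0: {T} ∪ {C} = {C,T} (union, +1)
BCDEO@0: {A,G,T} ∩ {C,T} = {T} (intersection, +0)
ABCDEOP@0: {A} ∪ {T} = {A,T} (union, +1)
AP@1: {T} ∪ {G} = {G,T} (union, +1)
EO@1: {A} ∪ {C} = {A,C} (union, +1)
BEO@1: {A} ∩ {A,C} = {A} (intersection, +0)
CD@1: {C} ∪ {A} = {A,C} (union, +1)
BCDEO@1: {A} ∩ {A,C} = {A} (intersection, +0)
ABCDEOP@1: {G,T} ∪ {A} = {A,G,T} (union, +1)
AP@2: {G} ∩ {G} = {G} (intersection, +0)
EO@2: {A} ∩ {A} = {A} (intersection, +0)
BEO@2: {G} ∪ {A} = {A,G} (union, +1)
CD@2: {G} ∪ {A} = {A,G} (union, +1)
BCDEO@2: {A,G} ∩ {A,G} = {A,G} (intersection, +0)
ABCDEOP@2: {G} ∩ {A,G} = {G} (intersection, +0)
AP@3: {A} ∪ {T} = {A,T} (union, +1)
EO@3: {A} ∩ {A} = {A} (intersection, +0)
BEO@3: {G} ∪ {A} = {A,G} (union, +1)
CD@3: {A} ∩ {A} = {A} (intersection, +0)
BCDEO@3: {A,G} ∩ {A} = {A} (intersection, +0)
ABCDEOP@3: {A,T} ∩ {A} = {A} (intersection, +0)
per-site changes: [4, 4, 2, 2]; total = 12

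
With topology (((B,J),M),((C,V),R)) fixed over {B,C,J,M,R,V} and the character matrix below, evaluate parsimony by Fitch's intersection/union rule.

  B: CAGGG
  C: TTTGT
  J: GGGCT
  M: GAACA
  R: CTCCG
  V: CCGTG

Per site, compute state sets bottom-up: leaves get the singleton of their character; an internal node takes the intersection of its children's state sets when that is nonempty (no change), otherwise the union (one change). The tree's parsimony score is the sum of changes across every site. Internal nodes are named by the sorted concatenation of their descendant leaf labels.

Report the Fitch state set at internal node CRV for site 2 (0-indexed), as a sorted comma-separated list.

[col 0] BJ: children B:{C}, J:{G} ∪→ {C,G}; cost 1
[col 0] BJM: children BJ:{C,G}, M:{G} ∩→ {G}; cost 0
[col 0] CV: children C:{T}, V:{C} ∪→ {C,T}; cost 1
[col 0] CRV: children CV:{C,T}, R:{C} ∩→ {C}; cost 0
[col 0] BCJMRV: children BJM:{G}, CRV:{C} ∪→ {C,G}; cost 1
[col 1] BJ: children B:{A}, J:{G} ∪→ {A,G}; cost 1
[col 1] BJM: children BJ:{A,G}, M:{A} ∩→ {A}; cost 0
[col 1] CV: children C:{T}, V:{C} ∪→ {C,T}; cost 1
[col 1] CRV: children CV:{C,T}, R:{T} ∩→ {T}; cost 0
[col 1] BCJMRV: children BJM:{A}, CRV:{T} ∪→ {A,T}; cost 1
[col 2] BJ: children B:{G}, J:{G} ∩→ {G}; cost 0
[col 2] BJM: children BJ:{G}, M:{A} ∪→ {A,G}; cost 1
[col 2] CV: children C:{T}, V:{G} ∪→ {G,T}; cost 1
[col 2] CRV: children CV:{G,T}, R:{C} ∪→ {C,G,T}; cost 1
[col 2] BCJMRV: children BJM:{A,G}, CRV:{C,G,T} ∩→ {G}; cost 0
[col 3] BJ: children B:{G}, J:{C} ∪→ {C,G}; cost 1
[col 3] BJM: children BJ:{C,G}, M:{C} ∩→ {C}; cost 0
[col 3] CV: children C:{G}, V:{T} ∪→ {G,T}; cost 1
[col 3] CRV: children CV:{G,T}, R:{C} ∪→ {C,G,T}; cost 1
[col 3] BCJMRV: children BJM:{C}, CRV:{C,G,T} ∩→ {C}; cost 0
[col 4] BJ: children B:{G}, J:{T} ∪→ {G,T}; cost 1
[col 4] BJM: children BJ:{G,T}, M:{A} ∪→ {A,G,T}; cost 1
[col 4] CV: children C:{T}, V:{G} ∪→ {G,T}; cost 1
[col 4] CRV: children CV:{G,T}, R:{G} ∩→ {G}; cost 0
[col 4] BCJMRV: children BJM:{A,G,T}, CRV:{G} ∩→ {G}; cost 0
per-site changes: [3, 3, 3, 3, 3]; total = 15

C,G,T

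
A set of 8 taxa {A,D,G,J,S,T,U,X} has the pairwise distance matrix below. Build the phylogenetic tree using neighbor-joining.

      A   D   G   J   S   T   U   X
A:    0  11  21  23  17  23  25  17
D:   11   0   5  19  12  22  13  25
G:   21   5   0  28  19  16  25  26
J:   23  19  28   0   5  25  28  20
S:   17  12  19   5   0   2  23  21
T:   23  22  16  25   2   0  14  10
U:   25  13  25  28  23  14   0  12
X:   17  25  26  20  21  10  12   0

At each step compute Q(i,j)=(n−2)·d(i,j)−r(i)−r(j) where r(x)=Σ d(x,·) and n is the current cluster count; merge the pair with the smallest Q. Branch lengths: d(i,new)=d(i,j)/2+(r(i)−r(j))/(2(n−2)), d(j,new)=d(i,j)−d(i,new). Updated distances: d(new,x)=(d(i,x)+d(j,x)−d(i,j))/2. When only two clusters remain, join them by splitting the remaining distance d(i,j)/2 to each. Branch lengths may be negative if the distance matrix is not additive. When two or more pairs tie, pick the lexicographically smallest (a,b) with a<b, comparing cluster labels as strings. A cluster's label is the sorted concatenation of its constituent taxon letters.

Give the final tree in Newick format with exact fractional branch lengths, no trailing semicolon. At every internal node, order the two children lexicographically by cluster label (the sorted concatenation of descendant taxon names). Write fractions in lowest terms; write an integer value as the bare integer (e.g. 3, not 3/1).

(((((A:33/4,(D:-1/4,G:21/4):21/4):8/3,(J:33/5,S:-8/5):79/12):125/32,T:111/32):81/32,U:247/32):137/64,X:137/64)

iteration 1: select D,G (d=5, Q=-217); attach at lengths (-1/4, 21/4); label the merged cluster DG
  updated: d(A,DG)=27/2, d(DG,J)=21, d(DG,S)=13, d(DG,T)=33/2, d(DG,U)=33/2, d(DG,X)=23
iteration 2: select J,S (d=5, Q=-178); attach at lengths (33/5, -8/5); label the merged cluster JS
  updated: d(A,JS)=35/2, d(DG,JS)=29/2, d(JS,T)=11, d(JS,U)=23, d(JS,X)=18
iteration 3: select A,DG (d=27/2, Q=-126); attach at lengths (33/4, 21/4); label the merged cluster ADG
  updated: d(ADG,JS)=37/4, d(ADG,T)=13, d(ADG,U)=14, d(ADG,X)=53/4
iteration 4: select ADG,JS (d=37/4, Q=-83); attach at lengths (8/3, 79/12); label the merged cluster ADGJS
  updated: d(ADGJS,T)=59/8, d(ADGJS,U)=111/8, d(ADGJS,X)=11
iteration 5: select ADGJS,T (d=59/8, Q=-391/8); attach at lengths (125/32, 111/32); label the merged cluster ADGJST
  updated: d(ADGJST,U)=41/4, d(ADGJST,X)=109/16
iteration 6: select ADGJST,U (d=41/4, Q=-465/16); attach at lengths (81/32, 247/32); label the merged cluster ADGJSTU
  updated: d(ADGJSTU,X)=137/32
iteration 7: select ADGJSTU,X (d=137/32); attach at lengths (137/64, 137/64); label the merged cluster ADGJSTUX
final tree: (((((A:33/4,(D:-1/4,G:21/4):21/4):8/3,(J:33/5,S:-8/5):79/12):125/32,T:111/32):81/32,U:247/32):137/64,X:137/64)
total length: 1749/32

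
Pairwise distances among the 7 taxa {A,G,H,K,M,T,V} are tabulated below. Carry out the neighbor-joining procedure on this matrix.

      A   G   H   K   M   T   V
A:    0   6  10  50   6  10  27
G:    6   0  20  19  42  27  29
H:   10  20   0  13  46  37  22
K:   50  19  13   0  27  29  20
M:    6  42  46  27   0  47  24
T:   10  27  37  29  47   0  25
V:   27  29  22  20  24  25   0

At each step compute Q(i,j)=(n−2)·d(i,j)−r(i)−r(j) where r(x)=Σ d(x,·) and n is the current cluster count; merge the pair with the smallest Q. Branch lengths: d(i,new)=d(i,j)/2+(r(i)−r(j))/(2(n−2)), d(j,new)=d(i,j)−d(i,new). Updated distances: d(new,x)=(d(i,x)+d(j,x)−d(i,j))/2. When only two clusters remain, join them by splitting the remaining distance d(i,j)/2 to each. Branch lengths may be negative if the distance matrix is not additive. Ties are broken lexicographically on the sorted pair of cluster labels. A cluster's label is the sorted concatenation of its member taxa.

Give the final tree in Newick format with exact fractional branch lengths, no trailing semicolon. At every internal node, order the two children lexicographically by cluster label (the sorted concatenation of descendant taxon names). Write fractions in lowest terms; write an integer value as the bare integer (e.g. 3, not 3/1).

((((A:-53/10,M:113/10):353/32,T:463/32):17/32,(G:205/24,(H:105/16,K:103/16):107/24):153/32):335/64,V:335/64)

step 1: merge (A,M) at d=6, Q=-271; branch lengths A→-53/10, M→113/10; new cluster AM
  updated: d(AM,G)=21, d(AM,H)=25, d(AM,K)=71/2, d(AM,T)=51/2, d(AM,V)=45/2
step 2: merge (H,K) at d=13, Q=-363/2; branch lengths H→105/16, K→103/16; new cluster HK
  updated: d(AM,HK)=95/4, d(G,HK)=13, d(HK,T)=53/2, d(HK,V)=29/2
step 3: merge (G,HK) at d=13, Q=-515/4; branch lengths G→205/24, HK→107/24; new cluster GHK
  updated: d(AM,GHK)=127/8, d(GHK,T)=81/4, d(GHK,V)=61/4
step 4: merge (AM,T) at d=51/2, Q=-669/8; branch lengths AM→353/32, T→463/32; new cluster AMT
  updated: d(AMT,GHK)=85/16, d(AMT,V)=11
step 5: merge (AMT,GHK) at d=85/16, Q=-505/16; branch lengths AMT→17/32, GHK→153/32; new cluster AGHKMT
  updated: d(AGHKMT,V)=335/32
step 6: merge (AGHKMT,V) at d=335/32; branch lengths AGHKMT→335/64, V→335/64; new cluster AGHKMTV
final tree: ((((A:-53/10,M:113/10):353/32,T:463/32):17/32,(G:205/24,(H:105/16,K:103/16):107/24):153/32):335/64,V:335/64)
total length: 2345/32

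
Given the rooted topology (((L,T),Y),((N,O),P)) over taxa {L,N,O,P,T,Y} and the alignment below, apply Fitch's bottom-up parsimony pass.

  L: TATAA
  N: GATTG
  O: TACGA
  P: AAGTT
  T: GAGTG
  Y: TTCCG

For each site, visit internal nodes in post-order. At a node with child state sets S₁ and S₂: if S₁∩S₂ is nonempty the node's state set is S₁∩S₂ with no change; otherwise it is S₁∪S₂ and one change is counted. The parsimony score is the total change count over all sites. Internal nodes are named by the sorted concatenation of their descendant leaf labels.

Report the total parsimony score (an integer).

14

LT@0: {T} ∪ {G} = {G,T} (union, +1)
LTY@0: {G,T} ∩ {T} = {T} (intersection, +0)
NO@0: {G} ∪ {T} = {G,T} (union, +1)
NOP@0: {G,T} ∪ {A} = {A,G,T} (union, +1)
LNOPTY@0: {T} ∩ {A,G,T} = {T} (intersection, +0)
LT@1: {A} ∩ {A} = {A} (intersection, +0)
LTY@1: {A} ∪ {T} = {A,T} (union, +1)
NO@1: {A} ∩ {A} = {A} (intersection, +0)
NOP@1: {A} ∩ {A} = {A} (intersection, +0)
LNOPTY@1: {A,T} ∩ {A} = {A} (intersection, +0)
LT@2: {T} ∪ {G} = {G,T} (union, +1)
LTY@2: {G,T} ∪ {C} = {C,G,T} (union, +1)
NO@2: {T} ∪ {C} = {C,T} (union, +1)
NOP@2: {C,T} ∪ {G} = {C,G,T} (union, +1)
LNOPTY@2: {C,G,T} ∩ {C,G,T} = {C,G,T} (intersection, +0)
LT@3: {A} ∪ {T} = {A,T} (union, +1)
LTY@3: {A,T} ∪ {C} = {A,C,T} (union, +1)
NO@3: {T} ∪ {G} = {G,T} (union, +1)
NOP@3: {G,T} ∩ {T} = {T} (intersection, +0)
LNOPTY@3: {A,C,T} ∩ {T} = {T} (intersection, +0)
LT@4: {A} ∪ {G} = {A,G} (union, +1)
LTY@4: {A,G} ∩ {G} = {G} (intersection, +0)
NO@4: {G} ∪ {A} = {A,G} (union, +1)
NOP@4: {A,G} ∪ {T} = {A,G,T} (union, +1)
LNOPTY@4: {G} ∩ {A,G,T} = {G} (intersection, +0)
per-site changes: [3, 1, 4, 3, 3]; total = 14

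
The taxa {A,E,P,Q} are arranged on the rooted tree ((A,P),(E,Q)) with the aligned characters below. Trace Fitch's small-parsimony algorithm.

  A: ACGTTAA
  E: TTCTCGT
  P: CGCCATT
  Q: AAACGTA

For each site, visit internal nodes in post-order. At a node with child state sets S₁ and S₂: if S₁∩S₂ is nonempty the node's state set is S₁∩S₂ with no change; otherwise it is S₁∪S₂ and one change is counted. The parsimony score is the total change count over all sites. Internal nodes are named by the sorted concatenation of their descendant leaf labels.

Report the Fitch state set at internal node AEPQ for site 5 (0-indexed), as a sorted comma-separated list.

T

AP@0: {A} ∪ {C} = {A,C} (union, +1)
EQ@0: {T} ∪ {A} = {A,T} (union, +1)
AEPQ@0: {A,C} ∩ {A,T} = {A} (intersection, +0)
AP@1: {C} ∪ {G} = {C,G} (union, +1)
EQ@1: {T} ∪ {A} = {A,T} (union, +1)
AEPQ@1: {C,G} ∪ {A,T} = {A,C,G,T} (union, +1)
AP@2: {G} ∪ {C} = {C,G} (union, +1)
EQ@2: {C} ∪ {A} = {A,C} (union, +1)
AEPQ@2: {C,G} ∩ {A,C} = {C} (intersection, +0)
AP@3: {T} ∪ {C} = {C,T} (union, +1)
EQ@3: {T} ∪ {C} = {C,T} (union, +1)
AEPQ@3: {C,T} ∩ {C,T} = {C,T} (intersection, +0)
AP@4: {T} ∪ {A} = {A,T} (union, +1)
EQ@4: {C} ∪ {G} = {C,G} (union, +1)
AEPQ@4: {A,T} ∪ {C,G} = {A,C,G,T} (union, +1)
AP@5: {A} ∪ {T} = {A,T} (union, +1)
EQ@5: {G} ∪ {T} = {G,T} (union, +1)
AEPQ@5: {A,T} ∩ {G,T} = {T} (intersection, +0)
AP@6: {A} ∪ {T} = {A,T} (union, +1)
EQ@6: {T} ∪ {A} = {A,T} (union, +1)
AEPQ@6: {A,T} ∩ {A,T} = {A,T} (intersection, +0)
per-site changes: [2, 3, 2, 2, 3, 2, 2]; total = 16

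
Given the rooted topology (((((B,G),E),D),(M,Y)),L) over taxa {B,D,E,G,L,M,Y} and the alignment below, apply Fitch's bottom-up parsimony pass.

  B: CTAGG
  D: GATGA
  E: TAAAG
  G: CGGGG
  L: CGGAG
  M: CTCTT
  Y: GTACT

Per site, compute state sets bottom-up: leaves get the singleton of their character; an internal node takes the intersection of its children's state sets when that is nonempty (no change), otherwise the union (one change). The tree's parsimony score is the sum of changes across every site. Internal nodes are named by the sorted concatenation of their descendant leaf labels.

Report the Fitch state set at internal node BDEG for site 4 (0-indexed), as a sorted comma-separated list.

A,G

[col 0] BG: children B:{C}, G:{C} ∩→ {C}; cost 0
[col 0] BEG: children BG:{C}, E:{T} ∪→ {C,T}; cost 1
[col 0] BDEG: children BEG:{C,T}, D:{G} ∪→ {C,G,T}; cost 1
[col 0] MY: children M:{C}, Y:{G} ∪→ {C,G}; cost 1
[col 0] BDEGMY: children BDEG:{C,G,T}, MY:{C,G} ∩→ {C,G}; cost 0
[col 0] BDEGLMY: children BDEGMY:{C,G}, L:{C} ∩→ {C}; cost 0
[col 1] BG: children B:{T}, G:{G} ∪→ {G,T}; cost 1
[col 1] BEG: children BG:{G,T}, E:{A} ∪→ {A,G,T}; cost 1
[col 1] BDEG: children BEG:{A,G,T}, D:{A} ∩→ {A}; cost 0
[col 1] MY: children M:{T}, Y:{T} ∩→ {T}; cost 0
[col 1] BDEGMY: children BDEG:{A}, MY:{T} ∪→ {A,T}; cost 1
[col 1] BDEGLMY: children BDEGMY:{A,T}, L:{G} ∪→ {A,G,T}; cost 1
[col 2] BG: children B:{A}, G:{G} ∪→ {A,G}; cost 1
[col 2] BEG: children BG:{A,G}, E:{A} ∩→ {A}; cost 0
[col 2] BDEG: children BEG:{A}, D:{T} ∪→ {A,T}; cost 1
[col 2] MY: children M:{C}, Y:{A} ∪→ {A,C}; cost 1
[col 2] BDEGMY: children BDEG:{A,T}, MY:{A,C} ∩→ {A}; cost 0
[col 2] BDEGLMY: children BDEGMY:{A}, L:{G} ∪→ {A,G}; cost 1
[col 3] BG: children B:{G}, G:{G} ∩→ {G}; cost 0
[col 3] BEG: children BG:{G}, E:{A} ∪→ {A,G}; cost 1
[col 3] BDEG: children BEG:{A,G}, D:{G} ∩→ {G}; cost 0
[col 3] MY: children M:{T}, Y:{C} ∪→ {C,T}; cost 1
[col 3] BDEGMY: children BDEG:{G}, MY:{C,T} ∪→ {C,G,T}; cost 1
[col 3] BDEGLMY: children BDEGMY:{C,G,T}, L:{A} ∪→ {A,C,G,T}; cost 1
[col 4] BG: children B:{G}, G:{G} ∩→ {G}; cost 0
[col 4] BEG: children BG:{G}, E:{G} ∩→ {G}; cost 0
[col 4] BDEG: children BEG:{G}, D:{A} ∪→ {A,G}; cost 1
[col 4] MY: children M:{T}, Y:{T} ∩→ {T}; cost 0
[col 4] BDEGMY: children BDEG:{A,G}, MY:{T} ∪→ {A,G,T}; cost 1
[col 4] BDEGLMY: children BDEGMY:{A,G,T}, L:{G} ∩→ {G}; cost 0
per-site changes: [3, 4, 4, 4, 2]; total = 17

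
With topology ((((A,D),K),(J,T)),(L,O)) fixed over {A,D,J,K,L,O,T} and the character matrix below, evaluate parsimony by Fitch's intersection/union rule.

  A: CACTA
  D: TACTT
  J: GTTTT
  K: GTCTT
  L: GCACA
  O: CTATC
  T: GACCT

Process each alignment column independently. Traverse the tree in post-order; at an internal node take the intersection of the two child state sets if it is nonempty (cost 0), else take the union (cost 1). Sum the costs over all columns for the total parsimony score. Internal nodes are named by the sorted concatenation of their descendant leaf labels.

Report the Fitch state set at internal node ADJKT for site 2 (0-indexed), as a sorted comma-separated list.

C

AD@0: {C} ∪ {T} = {C,T} (union, +1)
ADK@0: {C,T} ∪ {G} = {C,G,T} (union, +1)
JT@0: {G} ∩ {G} = {G} (intersection, +0)
ADJKT@0: {C,G,T} ∩ {G} = {G} (intersection, +0)
LO@0: {G} ∪ {C} = {C,G} (union, +1)
ADJKLOT@0: {G} ∩ {C,G} = {G} (intersection, +0)
AD@1: {A} ∩ {A} = {A} (intersection, +0)
ADK@1: {A} ∪ {T} = {A,T} (union, +1)
JT@1: {T} ∪ {A} = {A,T} (union, +1)
ADJKT@1: {A,T} ∩ {A,T} = {A,T} (intersection, +0)
LO@1: {C} ∪ {T} = {C,T} (union, +1)
ADJKLOT@1: {A,T} ∩ {C,T} = {T} (intersection, +0)
AD@2: {C} ∩ {C} = {C} (intersection, +0)
ADK@2: {C} ∩ {C} = {C} (intersection, +0)
JT@2: {T} ∪ {C} = {C,T} (union, +1)
ADJKT@2: {C} ∩ {C,T} = {C} (intersection, +0)
LO@2: {A} ∩ {A} = {A} (intersection, +0)
ADJKLOT@2: {C} ∪ {A} = {A,C} (union, +1)
AD@3: {T} ∩ {T} = {T} (intersection, +0)
ADK@3: {T} ∩ {T} = {T} (intersection, +0)
JT@3: {T} ∪ {C} = {C,T} (union, +1)
ADJKT@3: {T} ∩ {C,T} = {T} (intersection, +0)
LO@3: {C} ∪ {T} = {C,T} (union, +1)
ADJKLOT@3: {T} ∩ {C,T} = {T} (intersection, +0)
AD@4: {A} ∪ {T} = {A,T} (union, +1)
ADK@4: {A,T} ∩ {T} = {T} (intersection, +0)
JT@4: {T} ∩ {T} = {T} (intersection, +0)
ADJKT@4: {T} ∩ {T} = {T} (intersection, +0)
LO@4: {A} ∪ {C} = {A,C} (union, +1)
ADJKLOT@4: {T} ∪ {A,C} = {A,C,T} (union, +1)
per-site changes: [3, 3, 2, 2, 3]; total = 13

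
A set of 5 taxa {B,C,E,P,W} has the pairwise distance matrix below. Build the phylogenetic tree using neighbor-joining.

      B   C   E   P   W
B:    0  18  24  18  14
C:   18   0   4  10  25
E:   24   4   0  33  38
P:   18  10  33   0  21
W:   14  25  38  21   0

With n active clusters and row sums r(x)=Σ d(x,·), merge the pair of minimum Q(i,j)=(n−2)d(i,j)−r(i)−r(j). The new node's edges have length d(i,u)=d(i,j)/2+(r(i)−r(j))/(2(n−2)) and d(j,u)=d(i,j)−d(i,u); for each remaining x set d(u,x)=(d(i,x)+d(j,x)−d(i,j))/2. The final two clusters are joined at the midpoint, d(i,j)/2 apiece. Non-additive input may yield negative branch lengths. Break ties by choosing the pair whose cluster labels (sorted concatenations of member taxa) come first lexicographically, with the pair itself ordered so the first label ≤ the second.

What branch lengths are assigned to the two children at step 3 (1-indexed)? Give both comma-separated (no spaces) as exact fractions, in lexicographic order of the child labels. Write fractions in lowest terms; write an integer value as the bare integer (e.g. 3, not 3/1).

iteration 1: select C,E (d=4, Q=-144); attach at lengths (-5, 9); label the merged cluster CE
  updated: d(B,CE)=19, d(CE,P)=39/2, d(CE,W)=59/2
iteration 2: select B,W (d=14, Q=-175/2); attach at lengths (29/8, 83/8); label the merged cluster BW
  updated: d(BW,CE)=69/4, d(BW,P)=25/2
iteration 3: select BW,CE (d=69/4, Q=-197/4); attach at lengths (41/8, 97/8); label the merged cluster BCEW
  updated: d(BCEW,P)=59/8
iteration 4: select BCEW,P (d=59/8); attach at lengths (59/16, 59/16); label the merged cluster BCEPW
final tree: (((B:29/8,W:83/8):41/8,(C:-5,E:9):97/8):59/16,P:59/16)
total length: 341/8

41/8,97/8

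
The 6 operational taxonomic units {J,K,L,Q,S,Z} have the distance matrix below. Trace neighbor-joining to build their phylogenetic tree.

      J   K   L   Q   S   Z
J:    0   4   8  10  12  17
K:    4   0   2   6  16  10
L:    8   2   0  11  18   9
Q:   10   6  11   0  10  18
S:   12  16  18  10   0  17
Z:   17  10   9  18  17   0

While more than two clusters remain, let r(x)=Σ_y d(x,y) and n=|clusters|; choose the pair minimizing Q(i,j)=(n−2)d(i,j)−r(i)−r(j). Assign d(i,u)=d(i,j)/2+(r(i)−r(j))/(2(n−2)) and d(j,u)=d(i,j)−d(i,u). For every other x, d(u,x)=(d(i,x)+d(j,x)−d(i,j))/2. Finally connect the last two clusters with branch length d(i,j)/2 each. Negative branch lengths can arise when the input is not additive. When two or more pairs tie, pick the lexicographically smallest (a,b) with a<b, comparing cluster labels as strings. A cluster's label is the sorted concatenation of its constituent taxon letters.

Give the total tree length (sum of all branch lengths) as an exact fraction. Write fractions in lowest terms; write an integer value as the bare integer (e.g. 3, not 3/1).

231/8

iteration 1: select Q,S (d=10, Q=-88); attach at lengths (11/4, 29/4); label the merged cluster QS
  updated: d(J,QS)=6, d(K,QS)=6, d(L,QS)=19/2, d(QS,Z)=25/2
iteration 2: select J,QS (d=6, Q=-51); attach at lengths (19/6, 17/6); label the merged cluster JQS
  updated: d(JQS,K)=2, d(JQS,L)=23/4, d(JQS,Z)=47/4
iteration 3: select JQS,K (d=2, Q=-59/2); attach at lengths (19/8, -3/8); label the merged cluster JKQS
  updated: d(JKQS,L)=23/8, d(JKQS,Z)=79/8
iteration 4: select JKQS,L (d=23/8, Q=-87/4); attach at lengths (15/8, 1); label the merged cluster JKLQS
  updated: d(JKLQS,Z)=8
iteration 5: select JKLQS,Z (d=8); attach at lengths (4, 4); label the merged cluster JKLQSZ
final tree: ((((J:19/6,(Q:11/4,S:29/4):17/6):19/8,K:-3/8):15/8,L:1):4,Z:4)
total length: 231/8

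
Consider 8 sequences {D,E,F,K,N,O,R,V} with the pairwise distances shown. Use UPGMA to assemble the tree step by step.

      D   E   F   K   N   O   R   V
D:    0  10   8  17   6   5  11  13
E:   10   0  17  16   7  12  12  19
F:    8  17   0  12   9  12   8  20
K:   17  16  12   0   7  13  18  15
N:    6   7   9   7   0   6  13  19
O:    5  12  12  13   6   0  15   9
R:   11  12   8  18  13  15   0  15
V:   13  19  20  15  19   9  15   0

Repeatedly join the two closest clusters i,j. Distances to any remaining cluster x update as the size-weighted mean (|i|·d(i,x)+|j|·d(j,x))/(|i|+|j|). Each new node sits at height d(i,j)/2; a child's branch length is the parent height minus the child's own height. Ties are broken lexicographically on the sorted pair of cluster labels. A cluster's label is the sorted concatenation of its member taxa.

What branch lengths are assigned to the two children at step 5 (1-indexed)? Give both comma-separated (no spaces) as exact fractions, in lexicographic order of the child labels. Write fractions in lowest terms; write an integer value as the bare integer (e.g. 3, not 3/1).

59/48,33/16

step 1: merge (D,O) at d=5; branch lengths D→5/2, O→5/2; new cluster DO
  updated: d(DO,E)=11, d(DO,F)=10, d(DO,K)=15, d(DO,N)=6, d(DO,R)=13, d(DO,V)=11
step 2: merge (DO,N) at d=6; branch lengths DO→1/2, N→3; new cluster DNO
  updated: d(DNO,E)=29/3, d(DNO,F)=29/3, d(DNO,K)=37/3, d(DNO,R)=13, d(DNO,V)=41/3
step 3: merge (F,R) at d=8; branch lengths F→4, R→4; new cluster FR
  updated: d(DNO,FR)=34/3, d(E,FR)=29/2, d(FR,K)=15, d(FR,V)=35/2
step 4: merge (DNO,E) at d=29/3; branch lengths DNO→11/6, E→29/6; new cluster DENO
  updated: d(DENO,FR)=97/8, d(DENO,K)=53/4, d(DENO,V)=15
step 5: merge (DENO,FR) at d=97/8; branch lengths DENO→59/48, FR→33/16; new cluster DEFNOR
  updated: d(DEFNOR,K)=83/6, d(DEFNOR,V)=95/6
step 6: merge (DEFNOR,K) at d=83/6; branch lengths DEFNOR→41/48, K→83/12; new cluster DEFKNOR
  updated: d(DEFKNOR,V)=110/7
step 7: merge (DEFKNOR,V) at d=110/7; branch lengths DEFKNOR→79/84, V→55/7; new cluster DEFKNORV
final tree: ((((((D:5/2,O:5/2):1/2,N:3):11/6,E:29/6):59/48,(F:4,R:4):33/16):41/48,K:83/12):79/84,V:55/7)
total length: 4819/112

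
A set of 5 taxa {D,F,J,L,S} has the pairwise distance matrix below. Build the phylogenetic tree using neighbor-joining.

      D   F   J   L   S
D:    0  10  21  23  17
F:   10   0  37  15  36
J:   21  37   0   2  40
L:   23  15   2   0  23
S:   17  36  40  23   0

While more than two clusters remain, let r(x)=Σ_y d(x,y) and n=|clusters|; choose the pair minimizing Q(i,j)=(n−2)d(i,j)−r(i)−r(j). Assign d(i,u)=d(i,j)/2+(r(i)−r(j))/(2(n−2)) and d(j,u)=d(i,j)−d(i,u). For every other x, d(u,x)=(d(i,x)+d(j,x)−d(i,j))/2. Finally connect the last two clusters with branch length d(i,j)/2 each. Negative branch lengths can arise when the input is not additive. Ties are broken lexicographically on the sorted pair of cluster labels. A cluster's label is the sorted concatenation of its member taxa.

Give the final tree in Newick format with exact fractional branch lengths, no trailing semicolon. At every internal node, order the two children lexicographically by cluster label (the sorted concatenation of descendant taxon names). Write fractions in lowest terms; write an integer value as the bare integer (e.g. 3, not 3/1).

step 1: merge (J,L) at d=2, Q=-157; branch lengths J→43/6, L→-31/6; new cluster JL
  updated: d(D,JL)=21, d(F,JL)=25, d(JL,S)=61/2
step 2: merge (D,F) at d=10, Q=-99; branch lengths D→-3/4, F→43/4; new cluster DF
  updated: d(DF,JL)=18, d(DF,S)=43/2
step 3: merge (DF,JL) at d=18, Q=-70; branch lengths DF→9/2, JL→27/2; new cluster DFJL
  updated: d(DFJL,S)=17
step 4: merge (DFJL,S) at d=17; branch lengths DFJL→17/2, S→17/2; new cluster DFJLS
final tree: (((D:-3/4,F:43/4):9/2,(J:43/6,L:-31/6):27/2):17/2,S:17/2)
total length: 47

(((D:-3/4,F:43/4):9/2,(J:43/6,L:-31/6):27/2):17/2,S:17/2)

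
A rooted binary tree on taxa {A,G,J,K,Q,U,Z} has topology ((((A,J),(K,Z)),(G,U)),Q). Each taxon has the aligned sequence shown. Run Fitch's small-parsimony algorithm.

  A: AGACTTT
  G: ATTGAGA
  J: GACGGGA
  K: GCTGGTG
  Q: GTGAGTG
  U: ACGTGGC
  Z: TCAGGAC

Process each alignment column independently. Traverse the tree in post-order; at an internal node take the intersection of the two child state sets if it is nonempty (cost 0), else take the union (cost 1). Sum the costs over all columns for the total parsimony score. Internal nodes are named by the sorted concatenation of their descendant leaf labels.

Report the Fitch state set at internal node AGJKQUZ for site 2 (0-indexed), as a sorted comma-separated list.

G

[col 0] AJ: children A:{A}, J:{G} ∪→ {A,G}; cost 1
[col 0] KZ: children K:{G}, Z:{T} ∪→ {G,T}; cost 1
[col 0] AJKZ: children AJ:{A,G}, KZ:{G,T} ∩→ {G}; cost 0
[col 0] GU: children G:{A}, U:{A} ∩→ {A}; cost 0
[col 0] AGJKUZ: children AJKZ:{G}, GU:{A} ∪→ {A,G}; cost 1
[col 0] AGJKQUZ: children AGJKUZ:{A,G}, Q:{G} ∩→ {G}; cost 0
[col 1] AJ: children A:{G}, J:{A} ∪→ {A,G}; cost 1
[col 1] KZ: children K:{C}, Z:{C} ∩→ {C}; cost 0
[col 1] AJKZ: children AJ:{A,G}, KZ:{C} ∪→ {A,C,G}; cost 1
[col 1] GU: children G:{T}, U:{C} ∪→ {C,T}; cost 1
[col 1] AGJKUZ: children AJKZ:{A,C,G}, GU:{C,T} ∩→ {C}; cost 0
[col 1] AGJKQUZ: children AGJKUZ:{C}, Q:{T} ∪→ {C,T}; cost 1
[col 2] AJ: children A:{A}, J:{C} ∪→ {A,C}; cost 1
[col 2] KZ: children K:{T}, Z:{A} ∪→ {A,T}; cost 1
[col 2] AJKZ: children AJ:{A,C}, KZ:{A,T} ∩→ {A}; cost 0
[col 2] GU: children G:{T}, U:{G} ∪→ {G,T}; cost 1
[col 2] AGJKUZ: children AJKZ:{A}, GU:{G,T} ∪→ {A,G,T}; cost 1
[col 2] AGJKQUZ: children AGJKUZ:{A,G,T}, Q:{G} ∩→ {G}; cost 0
[col 3] AJ: children A:{C}, J:{G} ∪→ {C,G}; cost 1
[col 3] KZ: children K:{G}, Z:{G} ∩→ {G}; cost 0
[col 3] AJKZ: children AJ:{C,G}, KZ:{G} ∩→ {G}; cost 0
[col 3] GU: children G:{G}, U:{T} ∪→ {G,T}; cost 1
[col 3] AGJKUZ: children AJKZ:{G}, GU:{G,T} ∩→ {G}; cost 0
[col 3] AGJKQUZ: children AGJKUZ:{G}, Q:{A} ∪→ {A,G}; cost 1
[col 4] AJ: children A:{T}, J:{G} ∪→ {G,T}; cost 1
[col 4] KZ: children K:{G}, Z:{G} ∩→ {G}; cost 0
[col 4] AJKZ: children AJ:{G,T}, KZ:{G} ∩→ {G}; cost 0
[col 4] GU: children G:{A}, U:{G} ∪→ {A,G}; cost 1
[col 4] AGJKUZ: children AJKZ:{G}, GU:{A,G} ∩→ {G}; cost 0
[col 4] AGJKQUZ: children AGJKUZ:{G}, Q:{G} ∩→ {G}; cost 0
[col 5] AJ: children A:{T}, J:{G} ∪→ {G,T}; cost 1
[col 5] KZ: children K:{T}, Z:{A} ∪→ {A,T}; cost 1
[col 5] AJKZ: children AJ:{G,T}, KZ:{A,T} ∩→ {T}; cost 0
[col 5] GU: children G:{G}, U:{G} ∩→ {G}; cost 0
[col 5] AGJKUZ: children AJKZ:{T}, GU:{G} ∪→ {G,T}; cost 1
[col 5] AGJKQUZ: children AGJKUZ:{G,T}, Q:{T} ∩→ {T}; cost 0
[col 6] AJ: children A:{T}, J:{A} ∪→ {A,T}; cost 1
[col 6] KZ: children K:{G}, Z:{C} ∪→ {C,G}; cost 1
[col 6] AJKZ: children AJ:{A,T}, KZ:{C,G} ∪→ {A,C,G,T}; cost 1
[col 6] GU: children G:{A}, U:{C} ∪→ {A,C}; cost 1
[col 6] AGJKUZ: children AJKZ:{A,C,G,T}, GU:{A,C} ∩→ {A,C}; cost 0
[col 6] AGJKQUZ: children AGJKUZ:{A,C}, Q:{G} ∪→ {A,C,G}; cost 1
per-site changes: [3, 4, 4, 3, 2, 3, 5]; total = 24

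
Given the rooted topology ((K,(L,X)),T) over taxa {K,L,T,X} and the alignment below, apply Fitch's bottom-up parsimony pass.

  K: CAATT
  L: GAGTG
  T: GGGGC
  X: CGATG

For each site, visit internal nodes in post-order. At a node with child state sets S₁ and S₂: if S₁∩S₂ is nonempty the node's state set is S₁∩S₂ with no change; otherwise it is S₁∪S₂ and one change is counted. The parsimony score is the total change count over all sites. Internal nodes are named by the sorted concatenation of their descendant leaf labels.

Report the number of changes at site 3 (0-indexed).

1

[col 0] LX: children L:{G}, X:{C} ∪→ {C,G}; cost 1
[col 0] KLX: children K:{C}, LX:{C,G} ∩→ {C}; cost 0
[col 0] KLTX: children KLX:{C}, T:{G} ∪→ {C,G}; cost 1
[col 1] LX: children L:{A}, X:{G} ∪→ {A,G}; cost 1
[col 1] KLX: children K:{A}, LX:{A,G} ∩→ {A}; cost 0
[col 1] KLTX: children KLX:{A}, T:{G} ∪→ {A,G}; cost 1
[col 2] LX: children L:{G}, X:{A} ∪→ {A,G}; cost 1
[col 2] KLX: children K:{A}, LX:{A,G} ∩→ {A}; cost 0
[col 2] KLTX: children KLX:{A}, T:{G} ∪→ {A,G}; cost 1
[col 3] LX: children L:{T}, X:{T} ∩→ {T}; cost 0
[col 3] KLX: children K:{T}, LX:{T} ∩→ {T}; cost 0
[col 3] KLTX: children KLX:{T}, T:{G} ∪→ {G,T}; cost 1
[col 4] LX: children L:{G}, X:{G} ∩→ {G}; cost 0
[col 4] KLX: children K:{T}, LX:{G} ∪→ {G,T}; cost 1
[col 4] KLTX: children KLX:{G,T}, T:{C} ∪→ {C,G,T}; cost 1
per-site changes: [2, 2, 2, 1, 2]; total = 9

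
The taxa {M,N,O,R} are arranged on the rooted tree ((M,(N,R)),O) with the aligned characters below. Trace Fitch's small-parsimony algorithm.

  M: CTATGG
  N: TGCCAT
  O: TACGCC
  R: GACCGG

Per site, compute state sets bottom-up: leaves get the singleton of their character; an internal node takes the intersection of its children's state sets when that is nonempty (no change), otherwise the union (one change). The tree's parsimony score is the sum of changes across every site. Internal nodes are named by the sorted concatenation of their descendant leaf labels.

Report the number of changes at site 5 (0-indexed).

NR@0: {T} ∪ {G} = {G,T} (union, +1)
MNR@0: {C} ∪ {G,T} = {C,G,T} (union, +1)
MNOR@0: {C,G,T} ∩ {T} = {T} (intersection, +0)
NR@1: {G} ∪ {A} = {A,G} (union, +1)
MNR@1: {T} ∪ {A,G} = {A,G,T} (union, +1)
MNOR@1: {A,G,T} ∩ {A} = {A} (intersection, +0)
NR@2: {C} ∩ {C} = {C} (intersection, +0)
MNR@2: {A} ∪ {C} = {A,C} (union, +1)
MNOR@2: {A,C} ∩ {C} = {C} (intersection, +0)
NR@3: {C} ∩ {C} = {C} (intersection, +0)
MNR@3: {T} ∪ {C} = {C,T} (union, +1)
MNOR@3: {C,T} ∪ {G} = {C,G,T} (union, +1)
NR@4: {A} ∪ {G} = {A,G} (union, +1)
MNR@4: {G} ∩ {A,G} = {G} (intersection, +0)
MNOR@4: {G} ∪ {C} = {C,G} (union, +1)
NR@5: {T} ∪ {G} = {G,T} (union, +1)
MNR@5: {G} ∩ {G,T} = {G} (intersection, +0)
MNOR@5: {G} ∪ {C} = {C,G} (union, +1)
per-site changes: [2, 2, 1, 2, 2, 2]; total = 11

2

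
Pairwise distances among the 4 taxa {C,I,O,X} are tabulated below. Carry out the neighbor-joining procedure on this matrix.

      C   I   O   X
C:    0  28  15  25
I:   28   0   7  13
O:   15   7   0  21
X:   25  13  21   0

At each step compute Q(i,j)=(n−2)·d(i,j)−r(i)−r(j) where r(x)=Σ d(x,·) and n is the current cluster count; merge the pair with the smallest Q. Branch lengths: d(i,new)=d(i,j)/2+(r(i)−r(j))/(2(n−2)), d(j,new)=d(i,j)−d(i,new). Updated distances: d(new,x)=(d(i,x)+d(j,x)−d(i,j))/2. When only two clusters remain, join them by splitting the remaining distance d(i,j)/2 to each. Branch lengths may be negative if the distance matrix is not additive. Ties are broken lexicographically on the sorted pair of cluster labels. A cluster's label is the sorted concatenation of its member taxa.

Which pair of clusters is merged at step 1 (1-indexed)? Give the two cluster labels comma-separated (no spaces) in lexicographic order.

iteration 1: select C,O (d=15, Q=-81); attach at lengths (55/4, 5/4); label the merged cluster CO
  updated: d(CO,I)=10, d(CO,X)=31/2
iteration 2: select CO,I (d=10, Q=-77/2); attach at lengths (25/4, 15/4); label the merged cluster CIO
  updated: d(CIO,X)=37/4
iteration 3: select CIO,X (d=37/4); attach at lengths (37/8, 37/8); label the merged cluster CIOX
final tree: (((C:55/4,O:5/4):25/4,I:15/4):37/8,X:37/8)
total length: 137/4

C,O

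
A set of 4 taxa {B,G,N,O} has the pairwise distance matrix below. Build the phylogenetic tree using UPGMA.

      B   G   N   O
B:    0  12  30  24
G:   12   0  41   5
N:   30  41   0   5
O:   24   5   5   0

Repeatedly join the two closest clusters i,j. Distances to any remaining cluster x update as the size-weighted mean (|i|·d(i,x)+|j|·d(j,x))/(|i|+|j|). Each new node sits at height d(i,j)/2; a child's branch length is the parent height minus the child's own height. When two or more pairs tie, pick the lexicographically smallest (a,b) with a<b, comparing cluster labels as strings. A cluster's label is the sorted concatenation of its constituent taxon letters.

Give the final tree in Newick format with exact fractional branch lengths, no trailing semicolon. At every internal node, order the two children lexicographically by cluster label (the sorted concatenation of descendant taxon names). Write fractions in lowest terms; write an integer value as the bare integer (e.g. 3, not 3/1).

step 1: merge (G,O) at d=5; branch lengths G→5/2, O→5/2; new cluster GO
  updated: d(B,GO)=18, d(GO,N)=23
step 2: merge (B,GO) at d=18; branch lengths B→9, GO→13/2; new cluster BGO
  updated: d(BGO,N)=76/3
step 3: merge (BGO,N) at d=76/3; branch lengths BGO→11/3, N→38/3; new cluster BGNO
final tree: ((B:9,(G:5/2,O:5/2):13/2):11/3,N:38/3)
total length: 221/6

((B:9,(G:5/2,O:5/2):13/2):11/3,N:38/3)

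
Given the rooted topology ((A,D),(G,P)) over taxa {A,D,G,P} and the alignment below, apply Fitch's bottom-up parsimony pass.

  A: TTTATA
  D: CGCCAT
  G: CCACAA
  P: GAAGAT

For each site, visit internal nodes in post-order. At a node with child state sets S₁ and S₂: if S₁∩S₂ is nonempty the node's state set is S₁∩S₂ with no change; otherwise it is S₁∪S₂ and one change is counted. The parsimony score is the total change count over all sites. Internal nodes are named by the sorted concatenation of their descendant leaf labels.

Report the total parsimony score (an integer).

12

[col 0] AD: children A:{T}, D:{C} ∪→ {C,T}; cost 1
[col 0] GP: children G:{C}, P:{G} ∪→ {C,G}; cost 1
[col 0] ADGP: children AD:{C,T}, GP:{C,G} ∩→ {C}; cost 0
[col 1] AD: children A:{T}, D:{G} ∪→ {G,T}; cost 1
[col 1] GP: children G:{C}, P:{A} ∪→ {A,C}; cost 1
[col 1] ADGP: children AD:{G,T}, GP:{A,C} ∪→ {A,C,G,T}; cost 1
[col 2] AD: children A:{T}, D:{C} ∪→ {C,T}; cost 1
[col 2] GP: children G:{A}, P:{A} ∩→ {A}; cost 0
[col 2] ADGP: children AD:{C,T}, GP:{A} ∪→ {A,C,T}; cost 1
[col 3] AD: children A:{A}, D:{C} ∪→ {A,C}; cost 1
[col 3] GP: children G:{C}, P:{G} ∪→ {C,G}; cost 1
[col 3] ADGP: children AD:{A,C}, GP:{C,G} ∩→ {C}; cost 0
[col 4] AD: children A:{T}, D:{A} ∪→ {A,T}; cost 1
[col 4] GP: children G:{A}, P:{A} ∩→ {A}; cost 0
[col 4] ADGP: children AD:{A,T}, GP:{A} ∩→ {A}; cost 0
[col 5] AD: children A:{A}, D:{T} ∪→ {A,T}; cost 1
[col 5] GP: children G:{A}, P:{T} ∪→ {A,T}; cost 1
[col 5] ADGP: children AD:{A,T}, GP:{A,T} ∩→ {A,T}; cost 0
per-site changes: [2, 3, 2, 2, 1, 2]; total = 12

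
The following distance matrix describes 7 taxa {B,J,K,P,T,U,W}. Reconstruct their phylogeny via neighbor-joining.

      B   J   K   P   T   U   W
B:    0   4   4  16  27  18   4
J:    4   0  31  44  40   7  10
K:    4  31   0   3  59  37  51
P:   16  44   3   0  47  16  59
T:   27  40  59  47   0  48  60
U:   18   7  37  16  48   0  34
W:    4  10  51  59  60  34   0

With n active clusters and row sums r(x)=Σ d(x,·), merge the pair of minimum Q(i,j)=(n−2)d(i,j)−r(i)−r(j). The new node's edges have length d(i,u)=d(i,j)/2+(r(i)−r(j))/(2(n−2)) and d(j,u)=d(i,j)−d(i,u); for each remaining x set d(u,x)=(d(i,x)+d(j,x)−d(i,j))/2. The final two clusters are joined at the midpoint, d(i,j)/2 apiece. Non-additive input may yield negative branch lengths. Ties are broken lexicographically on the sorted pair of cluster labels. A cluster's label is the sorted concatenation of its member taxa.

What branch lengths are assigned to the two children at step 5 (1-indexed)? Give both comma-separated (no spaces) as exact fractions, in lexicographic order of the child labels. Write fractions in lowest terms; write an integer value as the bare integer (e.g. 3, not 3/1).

75/32,195/32

1. join K+P (d=3, Q=-355) ⇒ KP; edges |K|=3/2, |P|=3/2
  updated: d(B,KP)=17/2, d(J,KP)=36, d(KP,T)=103/2, d(KP,U)=25, d(KP,W)=107/2
2. join J+W (d=10, Q=-437/2) ⇒ JW; edges |J|=-49/16, |W|=209/16
  updated: d(B,JW)=-1, d(JW,KP)=159/4, d(JW,T)=45, d(JW,U)=31/2
3. join JW+U (d=31/2, Q=-637/4) ⇒ JUW; edges |JW|=157/24, |U|=215/24
  updated: d(B,JUW)=3/4, d(JUW,KP)=197/8, d(JUW,T)=155/4
4. join B+KP (d=17/2, Q=-831/8) ⇒ BKP; edges |B|=-251/32, |KP|=523/32
  updated: d(BKP,JUW)=135/16, d(BKP,T)=35
5. join BKP+JUW (d=135/16, Q=-1315/16) ⇒ BJKPUW; edges |BKP|=75/32, |JUW|=195/32
  updated: d(BJKPUW,T)=1045/32
6. join BJKPUW+T (d=1045/32) ⇒ BJKPTUW; edges |BJKPUW|=1045/64, |T|=1045/64
final tree: (((B:-251/32,(K:3/2,P:3/2):523/32):75/32,((J:-49/16,W:209/16):157/24,U:215/24):195/32):1045/64,T:1045/64)
total length: 2499/32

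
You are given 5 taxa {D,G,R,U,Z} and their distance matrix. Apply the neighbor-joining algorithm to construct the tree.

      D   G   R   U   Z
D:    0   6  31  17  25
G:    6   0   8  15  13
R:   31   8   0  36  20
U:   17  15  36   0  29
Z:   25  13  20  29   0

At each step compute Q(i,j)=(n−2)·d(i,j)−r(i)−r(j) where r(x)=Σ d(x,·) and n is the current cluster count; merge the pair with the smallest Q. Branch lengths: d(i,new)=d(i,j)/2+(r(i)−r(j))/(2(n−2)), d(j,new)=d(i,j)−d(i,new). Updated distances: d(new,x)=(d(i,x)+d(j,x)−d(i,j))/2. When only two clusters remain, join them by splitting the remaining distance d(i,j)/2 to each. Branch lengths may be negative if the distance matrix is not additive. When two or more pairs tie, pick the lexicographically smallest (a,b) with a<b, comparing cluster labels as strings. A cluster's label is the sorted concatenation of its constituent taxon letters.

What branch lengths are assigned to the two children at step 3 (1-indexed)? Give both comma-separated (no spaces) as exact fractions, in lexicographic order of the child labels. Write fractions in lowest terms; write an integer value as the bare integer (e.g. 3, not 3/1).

1. join D+U (d=17, Q=-125) ⇒ DU; edges |D|=11/2, |U|=23/2
  updated: d(DU,G)=2, d(DU,R)=25, d(DU,Z)=37/2
2. join DU+G (d=2, Q=-129/2) ⇒ DGU; edges |DU|=53/8, |G|=-37/8
  updated: d(DGU,R)=31/2, d(DGU,Z)=59/4
3. join DGU+R (d=31/2, Q=-201/4) ⇒ DGRU; edges |DGU|=41/8, |R|=83/8
  updated: d(DGRU,Z)=77/8
4. join DGRU+Z (d=77/8) ⇒ DGRUZ; edges |DGRU|=77/16, |Z|=77/16
final tree: ((((D:11/2,U:23/2):53/8,G:-37/8):41/8,R:83/8):77/16,Z:77/16)
total length: 353/8

41/8,83/8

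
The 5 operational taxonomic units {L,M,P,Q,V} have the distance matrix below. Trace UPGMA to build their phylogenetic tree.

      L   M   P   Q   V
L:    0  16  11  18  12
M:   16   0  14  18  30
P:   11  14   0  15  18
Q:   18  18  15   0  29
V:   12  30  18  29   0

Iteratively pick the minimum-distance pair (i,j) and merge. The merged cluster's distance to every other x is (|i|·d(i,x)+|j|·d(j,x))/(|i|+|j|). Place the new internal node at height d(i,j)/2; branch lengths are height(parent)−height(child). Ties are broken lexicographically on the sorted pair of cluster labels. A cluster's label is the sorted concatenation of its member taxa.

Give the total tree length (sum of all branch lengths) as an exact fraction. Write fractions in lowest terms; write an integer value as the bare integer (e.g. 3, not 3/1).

175/4

step 1: merge (L,P) at d=11; branch lengths L→11/2, P→11/2; new cluster LP
  updated: d(LP,M)=15, d(LP,Q)=33/2, d(LP,V)=15
step 2: merge (LP,M) at d=15; branch lengths LP→2, M→15/2; new cluster LMP
  updated: d(LMP,Q)=17, d(LMP,V)=20
step 3: merge (LMP,Q) at d=17; branch lengths LMP→1, Q→17/2; new cluster LMPQ
  updated: d(LMPQ,V)=89/4
step 4: merge (LMPQ,V) at d=89/4; branch lengths LMPQ→21/8, V→89/8; new cluster LMPQV
final tree: ((((L:11/2,P:11/2):2,M:15/2):1,Q:17/2):21/8,V:89/8)
total length: 175/4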